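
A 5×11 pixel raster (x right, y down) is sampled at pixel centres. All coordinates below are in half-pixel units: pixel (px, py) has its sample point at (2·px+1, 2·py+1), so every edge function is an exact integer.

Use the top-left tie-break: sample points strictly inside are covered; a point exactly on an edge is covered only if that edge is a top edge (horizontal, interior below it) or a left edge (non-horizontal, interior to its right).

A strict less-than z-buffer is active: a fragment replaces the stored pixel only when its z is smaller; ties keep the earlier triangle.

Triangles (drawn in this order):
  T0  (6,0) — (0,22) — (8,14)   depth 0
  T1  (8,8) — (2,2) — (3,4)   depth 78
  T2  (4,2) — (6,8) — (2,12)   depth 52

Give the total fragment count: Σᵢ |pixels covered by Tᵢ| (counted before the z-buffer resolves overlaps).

T0:
  2·area = 128  (B↔C swapped to make it positive)
  edge (6, 0)→(8, 14): d=(2,14) right/bottom  bias=-1
  edge (8, 14)→(0, 22): d=(-8,8) right/bottom  bias=-1
  edge (0, 22)→(6, 0): d=(6,-22) top-left  bias=+0
    (2,2)@(5, 5): e=[24,96,8] → X
    (3,2)@(7, 5): e=[-4,80,52] → .
    (2,3)@(5, 7): e=[28,80,20] → X
    (3,3)@(7, 7): e=[0,64,64] → .  [on edge]
    (2,4)@(5, 9): e=[32,64,32] → X
    (3,4)@(7, 9): e=[4,48,76] → X
    (4,4)@(9, 9): e=[-24,32,120] → .
    (1,5)@(3, 11): e=[64,64,0] → X  [on edge]
    (4,5)@(9, 11): e=[-20,16,132] → .
    (1,6)@(3, 13): e=[68,48,12] → X
    (4,6)@(9, 13): e=[-16,0,144] → .  [on edge]
    (1,7)@(3, 15): e=[72,32,24] → X
    (3,7)@(7, 15): e=[16,0,112] → .  [on edge]
    (2,8)@(5, 17): e=[48,0,80] → .  [on edge]
    (1,9)@(3, 19): e=[80,0,48] → .  [on edge]
    (0,10)@(1, 21): e=[112,0,16] → .  [on edge]
    (4,10)@(9, 21): e=[0,-64,192] → .  [on edge]
  covered (14 px):
    . . . . .
    . . . . .
    . . X . .
    . . X . .
    . . X X .
    . X X X .
    . X X X .
    . X X . .
    . X . . .
    X . . . .
    . . . . .
T1:
  2·area = 6  (B↔C swapped to make it positive)
  edge (8, 8)→(3, 4): d=(-5,-4) top-left  bias=+0
  edge (3, 4)→(2, 2): d=(-1,-2) top-left  bias=+0
  edge (2, 2)→(8, 8): d=(6,6) right/bottom  bias=-1
    (0,0)@(1, 1): e=[7,-1,0] → .  [on edge]
    (1,1)@(3, 3): e=[5,1,0] → .  [on edge]
    (2,2)@(5, 5): e=[3,3,0] → .  [on edge]
    (3,3)@(7, 7): e=[1,5,0] → .  [on edge]
    (4,4)@(9, 9): e=[-1,7,0] → .  [on edge]
  covered (0 px):
    . . . . .
    . . . . .
    . . . . .
    . . . . .
    . . . . .
    . . . . .
    . . . . .
    . . . . .
    . . . . .
    . . . . .
    . . . . .
T2:
  2·area = 32
  edge (4, 2)→(6, 8): d=(2,6) right/bottom  bias=-1
  edge (6, 8)→(2, 12): d=(-4,4) right/bottom  bias=-1
  edge (2, 12)→(4, 2): d=(2,-10) top-left  bias=+0
    (2,2)@(5, 5): e=[0,16,16] → .  [on edge]
    (4,2)@(9, 5): e=[-24,0,56] → .  [on edge]
    (1,3)@(3, 7): e=[16,16,0] → X  [on edge]
    (2,3)@(5, 7): e=[4,8,20] → X
    (3,3)@(7, 7): e=[-8,0,40] → .  [on edge]
    (1,4)@(3, 9): e=[20,8,4] → X
    (2,4)@(5, 9): e=[8,0,24] → .  [on edge]
    (1,5)@(3, 11): e=[24,0,8] → .  [on edge]
    (3,5)@(7, 11): e=[0,-16,48] → .  [on edge]
    (0,6)@(1, 13): e=[40,0,-8] → .  [on edge]
    (0,8)@(1, 17): e=[48,-16,0] → .  [on edge]
    (4,8)@(9, 17): e=[0,-48,80] → .  [on edge]
  covered (3 px):
    . . . . .
    . . . . .
    . . . . .
    . X X . .
    . X . . .
    . . . . .
    . . . . .
    . . . . .
    . . . . .
    . . . . .
    . . . . .

Answer: 17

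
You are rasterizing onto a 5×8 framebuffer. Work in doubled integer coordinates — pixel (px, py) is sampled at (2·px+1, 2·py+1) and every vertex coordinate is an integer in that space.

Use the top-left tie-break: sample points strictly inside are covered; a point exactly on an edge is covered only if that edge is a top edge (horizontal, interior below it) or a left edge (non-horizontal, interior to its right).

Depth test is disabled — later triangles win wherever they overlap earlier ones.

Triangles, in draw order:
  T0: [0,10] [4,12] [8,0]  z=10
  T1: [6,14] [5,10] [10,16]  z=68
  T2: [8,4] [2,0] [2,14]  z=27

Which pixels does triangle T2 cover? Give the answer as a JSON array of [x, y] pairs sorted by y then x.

T0:
  2·area = 56  (B↔C swapped to make it positive)
  edge (0, 10)→(8, 0): d=(8,-10) top-left  bias=+0
  edge (8, 0)→(4, 12): d=(-4,12) right/bottom  bias=-1
  edge (4, 12)→(0, 10): d=(-4,-2) top-left  bias=+0
    (3,1)@(7, 3): e=[14,0,42] → ·  [on edge]
    (2,2)@(5, 5): e=[10,16,30] → #
    (3,2)@(7, 5): e=[30,-8,34] → ·
    (1,3)@(3, 7): e=[6,32,18] → #
    (3,3)@(7, 7): e=[46,-16,26] → ·
    (0,4)@(1, 9): e=[2,48,6] → #
    (2,4)@(5, 9): e=[42,0,14] → ·  [on edge]
    (0,5)@(1, 11): e=[18,40,-2] → ·
    (1,5)@(3, 11): e=[38,16,2] → #
    (2,5)@(5, 11): e=[58,-8,6] → ·
    (1,6)@(3, 13): e=[54,8,-6] → ·
    (1,7)@(3, 15): e=[70,0,-14] → ·  [on edge]
  covered (6 px):
    · · · · ·
    · · · · ·
    · · # · ·
    · # # · ·
    # # · · ·
    · # · · ·
    · · · · ·
    · · · · ·
T1:
  2·area = 14
  edge (6, 14)→(5, 10): d=(-1,-4) top-left  bias=+0
  edge (5, 10)→(10, 16): d=(5,6) right/bottom  bias=-1
  edge (10, 16)→(6, 14): d=(-4,-2) top-left  bias=+0
    (3,6)@(7, 13): e=[5,3,6] → #
    (4,6)@(9, 13): e=[13,-9,10] → ·
    (3,7)@(7, 15): e=[3,13,-2] → ·
    (4,7)@(9, 15): e=[11,1,2] → #
  covered (2 px):
    · · · · ·
    · · · · ·
    · · · · ·
    · · · · ·
    · · · · ·
    · · · · ·
    · · · # ·
    · · · · #
T2:
  2·area = 84  (B↔C swapped to make it positive)
  edge (8, 4)→(2, 14): d=(-6,10) right/bottom  bias=-1
  edge (2, 14)→(2, 0): d=(0,-14) top-left  bias=+0
  edge (2, 0)→(8, 4): d=(6,4) right/bottom  bias=-1
    (1,0)@(3, 1): e=[68,14,2] → #
    (2,0)@(5, 1): e=[48,42,-6] → ·
    (1,1)@(3, 3): e=[56,14,14] → #
    (2,1)@(5, 3): e=[36,42,6] → #
    (3,1)@(7, 3): e=[16,70,-2] → ·
    (1,2)@(3, 5): e=[44,14,26] → #
    (3,2)@(7, 5): e=[4,70,10] → #
    (4,2)@(9, 5): e=[-16,98,2] → ·
    (1,3)@(3, 7): e=[32,14,38] → #
    (3,3)@(7, 7): e=[-8,70,22] → ·
    (1,4)@(3, 9): e=[20,14,50] → #
    (2,4)@(5, 9): e=[0,42,42] → ·  [on edge]
  covered (10 px):
    · # · · ·
    · # # · ·
    · # # # ·
    · # # · ·
    · # · · ·
    · # · · ·
    · · · · ·
    · · · · ·

Result: [[1,0],[1,1],[2,1],[1,2],[2,2],[3,2],[1,3],[2,3],[1,4],[1,5]]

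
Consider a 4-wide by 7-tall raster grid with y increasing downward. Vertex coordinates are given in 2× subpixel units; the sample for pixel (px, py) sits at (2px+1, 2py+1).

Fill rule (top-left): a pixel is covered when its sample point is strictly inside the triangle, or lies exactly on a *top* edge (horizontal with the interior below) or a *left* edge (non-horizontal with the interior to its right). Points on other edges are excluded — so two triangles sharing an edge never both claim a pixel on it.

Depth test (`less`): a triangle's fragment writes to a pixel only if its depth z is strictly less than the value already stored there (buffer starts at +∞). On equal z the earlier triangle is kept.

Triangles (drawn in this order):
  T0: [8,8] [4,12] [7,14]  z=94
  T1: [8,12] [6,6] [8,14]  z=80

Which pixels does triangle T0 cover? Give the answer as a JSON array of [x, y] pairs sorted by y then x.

T0:
  2·area = 20  (B↔C swapped to make it positive)
  edge (8, 8)→(7, 14): d=(-1,6) right/bottom  bias=-1
  edge (7, 14)→(4, 12): d=(-3,-2) top-left  bias=+0
  edge (4, 12)→(8, 8): d=(4,-4) top-left  bias=+0
    (3,4)@(7, 9): e=[5,15,0] → #  [on edge]
    (2,5)@(5, 11): e=[15,5,0] → #  [on edge]
    (1,6)@(3, 13): e=[25,-5,0] → ·  [on edge]
    (2,6)@(5, 13): e=[13,-1,8] → ·
    (3,6)@(7, 13): e=[1,3,16] → #
  covered (4 px):
    · · · ·
    · · · ·
    · · · ·
    · · · ·
    · · · #
    · · # #
    · · · #
T1:
  2·area = 4  (B↔C swapped to make it positive)
  edge (8, 12)→(8, 14): d=(0,2) right/bottom  bias=-1
  edge (8, 14)→(6, 6): d=(-2,-8) top-left  bias=+0
  edge (6, 6)→(8, 12): d=(2,6) right/bottom  bias=-1
    (2,1)@(5, 3): e=[6,-2,0] → ·  [on edge]
    (3,4)@(7, 9): e=[2,2,0] → ·  [on edge]
  covered (0 px):
    · · · ·
    · · · ·
    · · · ·
    · · · ·
    · · · ·
    · · · ·
    · · · ·

Final: [[3,4],[2,5],[3,5],[3,6]]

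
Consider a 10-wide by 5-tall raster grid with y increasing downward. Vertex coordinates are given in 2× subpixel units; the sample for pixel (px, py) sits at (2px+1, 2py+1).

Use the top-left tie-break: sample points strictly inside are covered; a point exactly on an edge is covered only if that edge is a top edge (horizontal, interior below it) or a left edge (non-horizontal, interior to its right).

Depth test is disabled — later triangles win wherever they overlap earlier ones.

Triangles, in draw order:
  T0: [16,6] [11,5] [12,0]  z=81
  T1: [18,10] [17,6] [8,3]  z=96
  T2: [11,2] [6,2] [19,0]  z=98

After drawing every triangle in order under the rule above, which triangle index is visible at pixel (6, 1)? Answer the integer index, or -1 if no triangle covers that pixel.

T0:
  2·area = 26
  edge (16, 6)→(11, 5): d=(-5,-1) top-left  bias=+0
  edge (11, 5)→(12, 0): d=(1,-5) top-left  bias=+0
  edge (12, 0)→(16, 6): d=(4,6) right/bottom  bias=-1
    (0,1)@(1, 3): e=[0,-52,78] → ·  [on edge]
    (6,1)@(13, 3): e=[12,8,6] → █
    (7,1)@(15, 3): e=[14,18,-6] → ·
    (5,2)@(11, 5): e=[0,0,26] → █  [on edge]
    (7,2)@(15, 5): e=[4,20,2] → █
    (8,2)@(17, 5): e=[6,30,-10] → ·
    (5,3)@(11, 7): e=[-10,2,34] → ·
    (6,3)@(13, 7): e=[-8,12,22] → ·
    (7,3)@(15, 7): e=[-6,22,10] → ·
  covered (4 px):
    · · · · · · · · · ·
    · · · · · · █ · · ·
    · · · · · █ █ █ · ·
    · · · · · · · · · ·
    · · · · · · · · · ·
T1:
  2·area = 33  (B↔C swapped to make it positive)
  edge (18, 10)→(8, 3): d=(-10,-7) top-left  bias=+0
  edge (8, 3)→(17, 6): d=(9,3) right/bottom  bias=-1
  edge (17, 6)→(18, 10): d=(1,4) right/bottom  bias=-1
    (5,2)@(11, 5): e=[1,9,23] → █
    (6,2)@(13, 5): e=[15,3,15] → █
    (7,2)@(15, 5): e=[29,-3,7] → ·
    (5,3)@(11, 7): e=[-19,27,25] → ·
    (6,3)@(13, 7): e=[-5,21,17] → ·
    (7,3)@(15, 7): e=[9,15,9] → █
    (8,3)@(17, 7): e=[23,9,1] → █
    (9,3)@(19, 7): e=[37,3,-7] → ·
    (7,4)@(15, 9): e=[-11,33,11] → ·
    (8,4)@(17, 9): e=[3,27,3] → █
    (9,4)@(19, 9): e=[17,21,-5] → ·
  covered (5 px):
    · · · · · · · · · ·
    · · · · · · · · · ·
    · · · · · █ █ · · ·
    · · · · · · · █ █ ·
    · · · · · · · · █ ·
T2:
  2·area = 10
  edge (11, 2)→(6, 2): d=(-5,0) right/bottom  bias=-1
  edge (6, 2)→(19, 0): d=(13,-2) top-left  bias=+0
  edge (19, 0)→(11, 2): d=(-8,2) right/bottom  bias=-1
    (6,0)@(13, 1): e=[5,1,4] → █
    (7,0)@(15, 1): e=[5,5,0] → ·  [on edge]
    (3,1)@(7, 3): e=[-5,15,0] → ·  [on edge]
    (6,1)@(13, 3): e=[-5,27,-12] → ·
  covered (1 px):
    · · · · · · █ · · ·
    · · · · · · · · · ·
    · · · · · · · · · ·
    · · · · · · · · · ·
    · · · · · · · · · ·

Z-buffer (winner per pixel, '.' = empty):
  . . . . . . 2 . . .
  . . . . . . 0 . . .
  . . . . . 1 1 0 . .
  . . . . . . . 1 1 .
  . . . . . . . . 1 .

Final: 0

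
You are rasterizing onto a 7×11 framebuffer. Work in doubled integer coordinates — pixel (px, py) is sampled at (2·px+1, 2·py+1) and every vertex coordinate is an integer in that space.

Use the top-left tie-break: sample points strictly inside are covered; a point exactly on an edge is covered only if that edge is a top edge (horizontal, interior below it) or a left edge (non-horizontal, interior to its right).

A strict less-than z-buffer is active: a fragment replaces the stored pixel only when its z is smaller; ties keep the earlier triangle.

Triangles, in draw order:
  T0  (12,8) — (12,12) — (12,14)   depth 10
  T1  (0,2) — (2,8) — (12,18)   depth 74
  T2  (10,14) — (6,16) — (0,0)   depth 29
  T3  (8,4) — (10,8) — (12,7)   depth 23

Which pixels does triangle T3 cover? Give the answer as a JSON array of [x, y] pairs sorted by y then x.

T0:
  degenerate (2·area = 0) — covers nothing
T1:
  2·area = 40  (B↔C swapped to make it positive)
  edge (0, 2)→(12, 18): d=(12,16) right/bottom  bias=-1
  edge (12, 18)→(2, 8): d=(-10,-10) top-left  bias=+0
  edge (2, 8)→(0, 2): d=(-2,-6) top-left  bias=+0
    (0,2)@(1, 5): e=[20,20,0] → █  [on edge]
    (1,2)@(3, 5): e=[-12,40,12] → ·
    (0,3)@(1, 7): e=[44,0,-4] → ·  [on edge]
    (1,3)@(3, 7): e=[12,20,8] → █
    (2,3)@(5, 7): e=[-20,40,20] → ·
    (1,4)@(3, 9): e=[36,0,4] → █  [on edge]
    (2,4)@(5, 9): e=[4,20,16] → █
    (3,4)@(7, 9): e=[-28,40,28] → ·
    (1,5)@(3, 11): e=[60,-20,0] → ·  [on edge]
    (2,5)@(5, 11): e=[28,0,12] → █  [on edge]
    (3,5)@(7, 11): e=[-4,20,24] → ·
    (2,6)@(5, 13): e=[52,-20,8] → ·
    (3,6)@(7, 13): e=[20,0,20] → █  [on edge]
    (4,7)@(9, 15): e=[12,0,28] → █  [on edge]
    (2,8)@(5, 17): e=[100,-60,0] → ·  [on edge]
    (5,8)@(11, 17): e=[4,0,36] → █  [on edge]
    (6,9)@(13, 19): e=[-4,0,44] → ·  [on edge]
  covered (8 px):
    · · · · · · ·
    · · · · · · ·
    █ · · · · · ·
    · █ · · · · ·
    · █ █ · · · ·
    · · █ · · · ·
    · · · █ · · ·
    · · · · █ · ·
    · · · · · █ ·
    · · · · · · ·
    · · · · · · ·
T2:
  2·area = 76
  edge (10, 14)→(6, 16): d=(-4,2) right/bottom  bias=-1
  edge (6, 16)→(0, 0): d=(-6,-16) top-left  bias=+0
  edge (0, 0)→(10, 14): d=(10,14) right/bottom  bias=-1
    (1,2)@(3, 5): e=[50,18,8] → █
    (2,2)@(5, 5): e=[46,50,-20] → ·
    (1,3)@(3, 7): e=[42,6,28] → █
    (2,3)@(5, 7): e=[38,38,0] → ·  [on edge]
    (1,4)@(3, 9): e=[34,-6,48] → ·
    (2,4)@(5, 9): e=[30,26,20] → █
    (3,4)@(7, 9): e=[26,58,-8] → ·
    (2,5)@(5, 11): e=[22,14,40] → █
    (3,5)@(7, 11): e=[18,46,12] → █
    (4,5)@(9, 11): e=[14,78,-16] → ·
    (2,6)@(5, 13): e=[14,2,60] → █
    (4,6)@(9, 13): e=[6,66,4] → █
  covered (9 px):
    · · · · · · ·
    · · · · · · ·
    · █ · · · · ·
    · █ · · · · ·
    · · █ · · · ·
    · · █ █ · · ·
    · · █ █ █ · ·
    · · · █ · · ·
    · · · · · · ·
    · · · · · · ·
    · · · · · · ·
T3:
  2·area = 10  (B↔C swapped to make it positive)
  edge (8, 4)→(12, 7): d=(4,3) right/bottom  bias=-1
  edge (12, 7)→(10, 8): d=(-2,1) right/bottom  bias=-1
  edge (10, 8)→(8, 4): d=(-2,-4) top-left  bias=+0
    (4,2)@(9, 5): e=[1,7,2] → █
    (5,2)@(11, 5): e=[-5,5,10] → ·
    (4,3)@(9, 7): e=[9,3,-2] → ·
    (5,3)@(11, 7): e=[3,1,6] → █
    (6,3)@(13, 7): e=[-3,-1,14] → ·
    (5,4)@(11, 9): e=[11,-3,2] → ·
  covered (2 px):
    · · · · · · ·
    · · · · · · ·
    · · · · █ · ·
    · · · · · █ ·
    · · · · · · ·
    · · · · · · ·
    · · · · · · ·
    · · · · · · ·
    · · · · · · ·
    · · · · · · ·
    · · · · · · ·

Final: [[4,2],[5,3]]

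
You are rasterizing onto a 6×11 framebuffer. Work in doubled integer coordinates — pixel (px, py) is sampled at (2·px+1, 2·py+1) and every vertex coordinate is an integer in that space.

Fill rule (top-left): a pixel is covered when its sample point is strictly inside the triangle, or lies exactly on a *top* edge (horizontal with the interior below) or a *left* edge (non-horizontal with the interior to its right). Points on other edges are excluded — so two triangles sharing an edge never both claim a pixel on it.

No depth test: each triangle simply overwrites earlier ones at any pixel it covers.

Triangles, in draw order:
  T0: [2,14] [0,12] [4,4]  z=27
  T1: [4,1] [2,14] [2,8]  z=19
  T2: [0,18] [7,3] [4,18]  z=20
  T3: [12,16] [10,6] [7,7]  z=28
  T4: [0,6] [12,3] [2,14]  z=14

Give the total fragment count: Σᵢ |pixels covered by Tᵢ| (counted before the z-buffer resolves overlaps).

T0:
  2·area = 24
  edge (2, 14)→(0, 12): d=(-2,-2) top-left  bias=+0
  edge (0, 12)→(4, 4): d=(4,-8) top-left  bias=+0
  edge (4, 4)→(2, 14): d=(-2,10) right/bottom  bias=-1
    (1,3)@(3, 7): e=[16,4,4] → X
    (2,3)@(5, 7): e=[20,20,-16] → .
    (1,4)@(3, 9): e=[12,12,0] → .  [on edge]
    (0,5)@(1, 11): e=[4,4,16] → X
    (1,5)@(3, 11): e=[8,20,-4] → .
    (0,6)@(1, 13): e=[0,12,12] → X  [on edge]
    (1,6)@(3, 13): e=[4,28,-8] → .
    (0,7)@(1, 15): e=[-4,20,8] → .
    (1,7)@(3, 15): e=[0,36,-12] → .  [on edge]
    (2,8)@(5, 17): e=[0,60,-36] → .  [on edge]
    (0,9)@(1, 19): e=[-12,36,0] → .  [on edge]
    (3,9)@(7, 19): e=[0,84,-60] → .  [on edge]
    (4,10)@(9, 21): e=[0,108,-84] → .  [on edge]
  covered (3 px):
    . . . . . .
    . . . . . .
    . . . . . .
    . X . . . .
    . . . . . .
    X . . . . .
    X . . . . .
    . . . . . .
    . . . . . .
    . . . . . .
    . . . . . .
T1:
  2·area = 12
  edge (4, 1)→(2, 14): d=(-2,13) right/bottom  bias=-1
  edge (2, 14)→(2, 8): d=(0,-6) top-left  bias=+0
  edge (2, 8)→(4, 1): d=(2,-7) top-left  bias=+0
    (1,2)@(3, 5): e=[5,6,1] → X
    (2,2)@(5, 5): e=[-21,18,15] → .
    (1,3)@(3, 7): e=[1,6,5] → X
    (2,3)@(5, 7): e=[-25,18,19] → .
    (1,4)@(3, 9): e=[-3,6,9] → .
  covered (2 px):
    . . . . . .
    . . . . . .
    . X . . . .
    . X . . . .
    . . . . . .
    . . . . . .
    . . . . . .
    . . . . . .
    . . . . . .
    . . . . . .
    . . . . . .
T2:
  2·area = 60
  edge (0, 18)→(7, 3): d=(7,-15) top-left  bias=+0
  edge (7, 3)→(4, 18): d=(-3,15) right/bottom  bias=-1
  edge (4, 18)→(0, 18): d=(-4,0) right/bottom  bias=-1
    (3,1)@(7, 3): e=[0,0,60] → .  [on edge]
    (2,4)@(5, 9): e=[12,12,36] → X
    (3,4)@(7, 9): e=[42,-18,36] → .
    (2,5)@(5, 11): e=[26,6,28] → X
    (3,5)@(7, 11): e=[56,-24,28] → .
    (1,6)@(3, 13): e=[10,30,20] → X
    (2,6)@(5, 13): e=[40,0,20] → .  [on edge]
    (1,7)@(3, 15): e=[24,24,12] → X
    (2,7)@(5, 15): e=[54,-6,12] → .
    (0,8)@(1, 17): e=[8,48,4] → X
    (2,8)@(5, 17): e=[68,-12,4] → .
    (0,9)@(1, 19): e=[22,42,-4] → .
  covered (6 px):
    . . . . . .
    . . . . . .
    . . . . . .
    . . . . . .
    . . X . . .
    . . X . . .
    . X . . . .
    . X . . . .
    X X . . . .
    . . . . . .
    . . . . . .
T3:
  2·area = 32  (B↔C swapped to make it positive)
  edge (12, 16)→(7, 7): d=(-5,-9) top-left  bias=+0
  edge (7, 7)→(10, 6): d=(3,-1) top-left  bias=+0
  edge (10, 6)→(12, 16): d=(2,10) right/bottom  bias=-1
    (4,0)@(9, 1): e=[48,-16,0] → .  [on edge]
    (3,3)@(7, 7): e=[0,0,32] → X  [on edge]
    (4,3)@(9, 7): e=[18,2,12] → X
    (5,3)@(11, 7): e=[36,4,-8] → .
    (0,4)@(1, 9): e=[-64,0,96] → .  [on edge]
    (3,4)@(7, 9): e=[-10,6,36] → .
    (4,4)@(9, 9): e=[8,8,16] → X
    (5,4)@(11, 9): e=[26,10,-4] → .
    (4,5)@(9, 11): e=[-2,14,20] → .
    (5,5)@(11, 11): e=[16,16,0] → .  [on edge]
    (5,6)@(11, 13): e=[6,22,4] → X
    (5,7)@(11, 15): e=[-4,28,8] → .
  covered (4 px):
    . . . . . .
    . . . . . .
    . . . . . .
    . . . X X .
    . . . . X .
    . . . . . .
    . . . . . X
    . . . . . .
    . . . . . .
    . . . . . .
    . . . . . .
T4:
  2·area = 102
  edge (0, 6)→(12, 3): d=(12,-3) top-left  bias=+0
  edge (12, 3)→(2, 14): d=(-10,11) right/bottom  bias=-1
  edge (2, 14)→(0, 6): d=(-2,-8) top-left  bias=+0
    (2,2)@(5, 5): e=[3,57,42] → X
    (3,2)@(7, 5): e=[9,35,58] → X
    (4,2)@(9, 5): e=[15,13,74] → X
    (5,2)@(11, 5): e=[21,-9,90] → .
    (0,3)@(1, 7): e=[15,81,6] → X
    (1,3)@(3, 7): e=[21,59,22] → X
    (4,3)@(9, 7): e=[39,-7,70] → .
    (0,4)@(1, 9): e=[39,61,2] → X
    (3,4)@(7, 9): e=[57,-5,50] → .
    (0,5)@(1, 11): e=[63,41,-2] → .
    (1,5)@(3, 11): e=[69,19,14] → X
    (2,5)@(5, 11): e=[75,-3,30] → .
  covered (11 px):
    . . . . . .
    . . . . . .
    . . X X X .
    X X X X . .
    X X X . . .
    . X . . . .
    . . . . . .
    . . . . . .
    . . . . . .
    . . . . . .
    . . . . . .

Final: 26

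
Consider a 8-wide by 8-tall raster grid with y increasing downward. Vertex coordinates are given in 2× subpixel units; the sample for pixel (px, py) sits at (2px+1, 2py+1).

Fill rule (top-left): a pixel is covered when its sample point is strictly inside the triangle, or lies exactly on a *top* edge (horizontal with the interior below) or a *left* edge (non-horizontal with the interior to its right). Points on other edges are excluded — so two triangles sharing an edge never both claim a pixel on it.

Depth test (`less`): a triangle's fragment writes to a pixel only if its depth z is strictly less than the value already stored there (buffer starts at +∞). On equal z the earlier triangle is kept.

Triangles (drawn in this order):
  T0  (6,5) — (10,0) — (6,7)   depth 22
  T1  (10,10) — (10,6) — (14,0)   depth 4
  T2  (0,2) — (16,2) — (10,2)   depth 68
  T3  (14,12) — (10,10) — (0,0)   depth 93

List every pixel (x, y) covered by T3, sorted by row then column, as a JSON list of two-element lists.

T0:
  2·area = 8
  edge (6, 5)→(10, 0): d=(4,-5) top-left  bias=+0
  edge (10, 0)→(6, 7): d=(-4,7) right/bottom  bias=-1
  edge (6, 7)→(6, 5): d=(0,-2) top-left  bias=+0
    (3,2)@(7, 5): e=[5,1,2] → #
    (4,2)@(9, 5): e=[15,-13,6] → ·
    (3,3)@(7, 7): e=[13,-7,2] → ·
  covered (1 px):
    · · · · · · · ·
    · · · · · · · ·
    · · · # · · · ·
    · · · · · · · ·
    · · · · · · · ·
    · · · · · · · ·
    · · · · · · · ·
    · · · · · · · ·
T1:
  2·area = 16
  edge (10, 10)→(10, 6): d=(0,-4) top-left  bias=+0
  edge (10, 6)→(14, 0): d=(4,-6) top-left  bias=+0
  edge (14, 0)→(10, 10): d=(-4,10) right/bottom  bias=-1
    (5,2)@(11, 5): e=[4,2,10] → #
    (6,2)@(13, 5): e=[12,14,-10] → ·
    (5,3)@(11, 7): e=[4,10,2] → #
    (6,3)@(13, 7): e=[12,22,-18] → ·
    (5,4)@(11, 9): e=[4,18,-6] → ·
  covered (2 px):
    · · · · · · · ·
    · · · · · · · ·
    · · · · · # · ·
    · · · · · # · ·
    · · · · · · · ·
    · · · · · · · ·
    · · · · · · · ·
    · · · · · · · ·
T2:
  degenerate (2·area = 0) — covers nothing
T3:
  2·area = 20
  edge (14, 12)→(10, 10): d=(-4,-2) top-left  bias=+0
  edge (10, 10)→(0, 0): d=(-10,-10) top-left  bias=+0
  edge (0, 0)→(14, 12): d=(14,12) right/bottom  bias=-1
    (0,0)@(1, 1): e=[18,0,2] → #  [on edge]
    (1,0)@(3, 1): e=[22,20,-22] → ·
    (0,1)@(1, 3): e=[10,-20,30] → ·
    (1,1)@(3, 3): e=[14,0,6] → #  [on edge]
    (2,1)@(5, 3): e=[18,20,-18] → ·
    (1,2)@(3, 5): e=[6,-20,34] → ·
    (2,2)@(5, 5): e=[10,0,10] → #  [on edge]
    (3,2)@(7, 5): e=[14,20,-14] → ·
    (2,3)@(5, 7): e=[2,-20,38] → ·
    (3,3)@(7, 7): e=[6,0,14] → #  [on edge]
    (4,3)@(9, 7): e=[10,20,-10] → ·
    (3,4)@(7, 9): e=[-2,-20,42] → ·
    (4,4)@(9, 9): e=[2,0,18] → #  [on edge]
    (5,5)@(11, 11): e=[-2,0,22] → ·  [on edge]
    (6,6)@(13, 13): e=[-6,0,26] → ·  [on edge]
    (7,7)@(15, 15): e=[-10,0,30] → ·  [on edge]
  covered (5 px):
    # · · · · · · ·
    · # · · · · · ·
    · · # · · · · ·
    · · · # · · · ·
    · · · · # · · ·
    · · · · · · · ·
    · · · · · · · ·
    · · · · · · · ·

Final: [[0,0],[1,1],[2,2],[3,3],[4,4]]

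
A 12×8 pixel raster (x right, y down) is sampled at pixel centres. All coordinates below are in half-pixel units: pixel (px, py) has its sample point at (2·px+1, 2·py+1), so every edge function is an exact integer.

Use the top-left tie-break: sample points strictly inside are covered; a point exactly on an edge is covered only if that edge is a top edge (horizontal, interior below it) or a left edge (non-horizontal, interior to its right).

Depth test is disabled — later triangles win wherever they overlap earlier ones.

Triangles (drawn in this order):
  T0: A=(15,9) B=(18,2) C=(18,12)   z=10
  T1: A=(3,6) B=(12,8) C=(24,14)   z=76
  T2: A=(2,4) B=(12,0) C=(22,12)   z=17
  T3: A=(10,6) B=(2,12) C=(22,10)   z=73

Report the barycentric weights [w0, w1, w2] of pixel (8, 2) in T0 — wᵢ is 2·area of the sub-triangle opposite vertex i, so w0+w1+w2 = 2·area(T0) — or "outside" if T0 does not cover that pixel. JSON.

T0:
  2·area = 30
  edge (15, 9)→(18, 2): d=(3,-7) top-left  bias=+0
  edge (18, 2)→(18, 12): d=(0,10) right/bottom  bias=-1
  edge (18, 12)→(15, 9): d=(-3,-3) top-left  bias=+0
    (3,0)@(7, 1): e=[-80,110,0] → ·  [on edge]
    (4,1)@(9, 3): e=[-60,90,0] → ·  [on edge]
    (5,2)@(11, 5): e=[-40,70,0] → ·  [on edge]
    (8,2)@(17, 5): e=[2,10,18] → #
    (9,2)@(19, 5): e=[16,-10,24] → ·
    (6,3)@(13, 7): e=[-20,50,0] → ·  [on edge]
    (8,3)@(17, 7): e=[8,10,12] → #
    (9,3)@(19, 7): e=[22,-10,18] → ·
    (7,4)@(15, 9): e=[0,30,0] → #  [on edge]
    (9,4)@(19, 9): e=[28,-10,12] → ·
    (7,5)@(15, 11): e=[6,30,-6] → ·
    (8,5)@(17, 11): e=[20,10,0] → #  [on edge]
    (9,6)@(19, 13): e=[40,-10,0] → ·  [on edge]
    (10,7)@(21, 15): e=[60,-30,0] → ·  [on edge]
  covered (5 px):
    · · · · · · · · · · · ·
    · · · · · · · · · · · ·
    · · · · · · · · # · · ·
    · · · · · · · · # · · ·
    · · · · · · · # # · · ·
    · · · · · · · · # · · ·
    · · · · · · · · · · · ·
    · · · · · · · · · · · ·
T1:
  2·area = 30
  edge (3, 6)→(12, 8): d=(9,2) right/bottom  bias=-1
  edge (12, 8)→(24, 14): d=(12,6) right/bottom  bias=-1
  edge (24, 14)→(3, 6): d=(-21,-8) top-left  bias=+0
    (3,3)@(7, 7): e=[1,18,11] → #
    (4,3)@(9, 7): e=[-3,6,27] → ·
    (3,4)@(7, 9): e=[19,42,-31] → ·
    (5,4)@(11, 9): e=[11,18,1] → #
    (6,4)@(13, 9): e=[7,6,17] → #
    (7,4)@(15, 9): e=[3,-6,33] → ·
    (5,5)@(11, 11): e=[29,42,-41] → ·
    (6,5)@(13, 11): e=[25,30,-25] → ·
    (8,5)@(17, 11): e=[17,6,7] → #
    (9,5)@(19, 11): e=[13,-6,23] → ·
    (8,6)@(17, 13): e=[35,30,-35] → ·
  covered (4 px):
    · · · · · · · · · · · ·
    · · · · · · · · · · · ·
    · · · · · · · · · · · ·
    · · · # · · · · · · · ·
    · · · · · # # · · · · ·
    · · · · · · · · # · · ·
    · · · · · · · · · · · ·
    · · · · · · · · · · · ·
T2:
  2·area = 160
  edge (2, 4)→(12, 0): d=(10,-4) top-left  bias=+0
  edge (12, 0)→(22, 12): d=(10,12) right/bottom  bias=-1
  edge (22, 12)→(2, 4): d=(-20,-8) top-left  bias=+0
    (5,0)@(11, 1): e=[6,22,132] → #
    (6,0)@(13, 1): e=[14,-2,148] → ·
    (2,1)@(5, 3): e=[2,114,44] → #
    (3,1)@(7, 3): e=[10,90,60] → #
    (4,1)@(9, 3): e=[18,66,76] → #
    (6,1)@(13, 3): e=[34,18,108] → #
    (7,1)@(15, 3): e=[42,-6,124] → ·
    (2,2)@(5, 5): e=[22,134,4] → #
    (7,2)@(15, 5): e=[62,14,84] → #
    (8,2)@(17, 5): e=[70,-10,100] → ·
    (2,3)@(5, 7): e=[42,154,-36] → ·
    (3,3)@(7, 7): e=[50,130,-20] → ·
  covered (20 px):
    · · · · · # · · · · · ·
    · · # # # # # · · · · ·
    · · # # # # # # · · · ·
    · · · · · # # # # · · ·
    · · · · · · · # # # · ·
    · · · · · · · · · · # ·
    · · · · · · · · · · · ·
    · · · · · · · · · · · ·
T3:
  2·area = 104  (B↔C swapped to make it positive)
  edge (10, 6)→(22, 10): d=(12,4) right/bottom  bias=-1
  edge (22, 10)→(2, 12): d=(-20,2) right/bottom  bias=-1
  edge (2, 12)→(10, 6): d=(8,-6) top-left  bias=+0
    (0,1)@(1, 3): e=[0,182,-78] → ·  [on edge]
    (3,2)@(7, 5): e=[0,130,-26] → ·  [on edge]
    (4,3)@(9, 7): e=[16,86,2] → #
    (5,3)@(11, 7): e=[8,82,14] → #
    (6,3)@(13, 7): e=[0,78,26] → ·  [on edge]
    (3,4)@(7, 9): e=[48,50,6] → #
    (6,4)@(13, 9): e=[24,38,42] → #
    (7,4)@(15, 9): e=[16,34,54] → #
    (8,4)@(17, 9): e=[8,30,66] → #
    (9,4)@(19, 9): e=[0,26,78] → ·  [on edge]
    (2,5)@(5, 11): e=[80,14,10] → #
    (6,5)@(13, 11): e=[48,-2,58] → ·
  covered (12 px):
    · · · · · · · · · · · ·
    · · · · · · · · · · · ·
    · · · · · · · · · · · ·
    · · · · # # · · · · · ·
    · · · # # # # # # · · ·
    · · # # # # · · · · · ·
    · · · · · · · · · · · ·
    · · · · · · · · · · · ·

Answer: [10,18,2]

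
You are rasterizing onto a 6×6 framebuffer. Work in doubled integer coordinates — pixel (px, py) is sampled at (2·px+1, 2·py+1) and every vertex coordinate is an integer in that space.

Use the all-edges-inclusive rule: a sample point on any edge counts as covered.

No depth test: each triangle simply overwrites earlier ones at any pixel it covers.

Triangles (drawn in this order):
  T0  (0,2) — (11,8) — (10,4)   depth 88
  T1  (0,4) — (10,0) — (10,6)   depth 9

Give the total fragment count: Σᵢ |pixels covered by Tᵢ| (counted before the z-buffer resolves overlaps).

T0:
  2·area = 38  (B↔C swapped to make it positive)
  edge (0, 2)→(10, 4): d=(10,2) inclusive
  edge (10, 4)→(11, 8): d=(1,4) inclusive
  edge (11, 8)→(0, 2): d=(-11,-6) inclusive
    (1,1)@(3, 3): e=[4,27,7] → #
    (2,1)@(5, 3): e=[0,19,19] → #  [on edge]
    (3,1)@(7, 3): e=[-4,11,31] → ·
    (1,2)@(3, 5): e=[24,29,-15] → ·
    (2,2)@(5, 5): e=[20,21,-3] → ·
    (3,2)@(7, 5): e=[16,13,9] → #
    (4,2)@(9, 5): e=[12,5,21] → #
    (5,2)@(11, 5): e=[8,-3,33] → ·
    (3,3)@(7, 7): e=[36,15,-13] → ·
    (4,3)@(9, 7): e=[32,7,-1] → ·
  covered (4 px):
    · · · · · ·
    · # # · · ·
    · · · # # ·
    · · · · · ·
    · · · · · ·
    · · · · · ·
T1:
  2·area = 60
  edge (0, 4)→(10, 0): d=(10,-4) inclusive
  edge (10, 0)→(10, 6): d=(0,6) inclusive
  edge (10, 6)→(0, 4): d=(-10,-2) inclusive
    (4,0)@(9, 1): e=[6,6,48] → #
    (5,0)@(11, 1): e=[14,-6,52] → ·
    (1,1)@(3, 3): e=[2,42,16] → #
    (2,1)@(5, 3): e=[10,30,20] → #
    (3,1)@(7, 3): e=[18,18,24] → #
    (5,1)@(11, 3): e=[34,-6,32] → ·
    (1,2)@(3, 5): e=[22,42,-4] → ·
    (2,2)@(5, 5): e=[30,30,0] → #  [on edge]
    (5,2)@(11, 5): e=[54,-6,12] → ·
    (2,3)@(5, 7): e=[50,30,-20] → ·
    (3,3)@(7, 7): e=[58,18,-16] → ·
    (4,3)@(9, 7): e=[66,6,-12] → ·
  covered (8 px):
    · · · · # ·
    · # # # # ·
    · · # # # ·
    · · · · · ·
    · · · · · ·
    · · · · · ·

Answer: 12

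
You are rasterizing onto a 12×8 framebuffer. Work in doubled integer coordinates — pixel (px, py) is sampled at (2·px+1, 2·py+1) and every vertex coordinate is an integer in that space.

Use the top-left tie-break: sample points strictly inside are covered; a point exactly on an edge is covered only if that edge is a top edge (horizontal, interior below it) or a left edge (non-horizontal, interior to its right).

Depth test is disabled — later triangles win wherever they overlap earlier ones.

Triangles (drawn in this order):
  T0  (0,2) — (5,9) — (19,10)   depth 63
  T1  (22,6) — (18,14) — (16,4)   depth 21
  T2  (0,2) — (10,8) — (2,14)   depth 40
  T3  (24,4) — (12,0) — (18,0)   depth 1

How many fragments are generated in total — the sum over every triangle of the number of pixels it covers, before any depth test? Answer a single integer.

T0:
  2·area = 93  (B↔C swapped to make it positive)
  edge (0, 2)→(19, 10): d=(19,8) right/bottom  bias=-1
  edge (19, 10)→(5, 9): d=(-14,-1) top-left  bias=+0
  edge (5, 9)→(0, 2): d=(-5,-7) top-left  bias=+0
    (0,1)@(1, 3): e=[11,80,2] → █
    (1,1)@(3, 3): e=[-5,82,16] → ·
    (0,2)@(1, 5): e=[49,52,-8] → ·
    (1,2)@(3, 5): e=[33,54,6] → █
    (2,2)@(5, 5): e=[17,56,20] → █
    (3,2)@(7, 5): e=[1,58,34] → █
    (4,2)@(9, 5): e=[-15,60,48] → ·
    (1,3)@(3, 7): e=[71,26,-4] → ·
    (2,3)@(5, 7): e=[55,28,10] → █
    (4,3)@(9, 7): e=[23,32,38] → █
    (5,3)@(11, 7): e=[7,34,52] → █
    (6,3)@(13, 7): e=[-9,36,66] → ·
    (2,4)@(5, 9): e=[93,0,0] → █  [on edge]
  covered (14 px):
    · · · · · · · · · · · ·
    █ · · · · · · · · · · ·
    · █ █ █ · · · · · · · ·
    · · █ █ █ █ · · · · · ·
    · · █ █ █ █ █ █ · · · ·
    · · · · · · · · · · · ·
    · · · · · · · · · · · ·
    · · · · · · · · · · · ·
T1:
  2·area = 56
  edge (22, 6)→(18, 14): d=(-4,8) right/bottom  bias=-1
  edge (18, 14)→(16, 4): d=(-2,-10) top-left  bias=+0
  edge (16, 4)→(22, 6): d=(6,2) right/bottom  bias=-1
    (3,0)@(7, 1): e=[140,-84,0] → ·  [on edge]
    (6,1)@(13, 3): e=[84,-28,0] → ·  [on edge]
    (8,2)@(17, 5): e=[44,8,4] → █
    (9,2)@(19, 5): e=[28,28,0] → ·  [on edge]
    (8,3)@(17, 7): e=[36,4,16] → █
    (9,3)@(19, 7): e=[20,24,12] → █
    (10,3)@(21, 7): e=[4,44,8] → █
    (11,3)@(23, 7): e=[-12,64,4] → ·
    (8,4)@(17, 9): e=[28,0,28] → █  [on edge]
    (10,4)@(21, 9): e=[-4,40,20] → ·
    (8,5)@(17, 11): e=[20,-4,40] → ·
    (9,5)@(19, 11): e=[4,16,36] → █
  covered (7 px):
    · · · · · · · · · · · ·
    · · · · · · · · · · · ·
    · · · · · · · · █ · · ·
    · · · · · · · · █ █ █ ·
    · · · · · · · · █ █ · ·
    · · · · · · · · · █ · ·
    · · · · · · · · · · · ·
    · · · · · · · · · · · ·
T2:
  2·area = 108
  edge (0, 2)→(10, 8): d=(10,6) right/bottom  bias=-1
  edge (10, 8)→(2, 14): d=(-8,6) right/bottom  bias=-1
  edge (2, 14)→(0, 2): d=(-2,-12) top-left  bias=+0
    (0,1)@(1, 3): e=[4,94,10] → █
    (1,1)@(3, 3): e=[-8,82,34] → ·
    (0,2)@(1, 5): e=[24,78,6] → █
    (1,2)@(3, 5): e=[12,66,30] → █
    (2,2)@(5, 5): e=[0,54,54] → ·  [on edge]
    (0,3)@(1, 7): e=[44,62,2] → █
    (2,3)@(5, 7): e=[20,38,50] → █
    (3,3)@(7, 7): e=[8,26,74] → █
    (4,3)@(9, 7): e=[-4,14,98] → ·
    (0,4)@(1, 9): e=[64,46,-2] → ·
    (1,4)@(3, 9): e=[52,34,22] → █
    (4,4)@(9, 9): e=[16,-2,94] → ·
    (7,5)@(15, 11): e=[0,-54,162] → ·  [on edge]
  covered (13 px):
    · · · · · · · · · · · ·
    █ · · · · · · · · · · ·
    █ █ · · · · · · · · · ·
    █ █ █ █ · · · · · · · ·
    · █ █ █ · · · · · · · ·
    · █ █ · · · · · · · · ·
    · █ · · · · · · · · · ·
    · · · · · · · · · · · ·
T3:
  2·area = 24
  edge (24, 4)→(12, 0): d=(-12,-4) top-left  bias=+0
  edge (12, 0)→(18, 0): d=(6,0) top-left  bias=+0
  edge (18, 0)→(24, 4): d=(6,4) right/bottom  bias=-1
    (7,0)@(15, 1): e=[0,6,18] → █  [on edge]
    (8,0)@(17, 1): e=[8,6,10] → █
    (9,0)@(19, 1): e=[16,6,2] → █
    (10,0)@(21, 1): e=[24,6,-6] → ·
    (7,1)@(15, 3): e=[-24,18,30] → ·
    (8,1)@(17, 3): e=[-16,18,22] → ·
    (9,1)@(19, 3): e=[-8,18,14] → ·
    (10,1)@(21, 3): e=[0,18,6] → █  [on edge]
    (11,1)@(23, 3): e=[8,18,-2] → ·
    (10,2)@(21, 5): e=[-24,30,18] → ·
  covered (4 px):
    · · · · · · · █ █ █ · ·
    · · · · · · · · · · █ ·
    · · · · · · · · · · · ·
    · · · · · · · · · · · ·
    · · · · · · · · · · · ·
    · · · · · · · · · · · ·
    · · · · · · · · · · · ·
    · · · · · · · · · · · ·

Final: 38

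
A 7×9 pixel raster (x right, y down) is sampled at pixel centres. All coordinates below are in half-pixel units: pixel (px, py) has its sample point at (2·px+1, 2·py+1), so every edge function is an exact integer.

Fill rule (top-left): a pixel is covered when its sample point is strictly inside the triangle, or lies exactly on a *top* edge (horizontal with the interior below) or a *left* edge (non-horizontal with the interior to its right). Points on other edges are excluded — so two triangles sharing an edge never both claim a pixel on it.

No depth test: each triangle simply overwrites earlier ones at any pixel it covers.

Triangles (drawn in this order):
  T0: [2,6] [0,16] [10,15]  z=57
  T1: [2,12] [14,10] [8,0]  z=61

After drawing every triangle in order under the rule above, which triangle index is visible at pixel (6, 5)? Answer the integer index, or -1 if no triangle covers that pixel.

T0:
  2·area = 98  (B↔C swapped to make it positive)
  edge (2, 6)→(10, 15): d=(8,9) right/bottom  bias=-1
  edge (10, 15)→(0, 16): d=(-10,1) right/bottom  bias=-1
  edge (0, 16)→(2, 6): d=(2,-10) top-left  bias=+0
    (1,0)@(3, 1): e=[-49,147,0] → ·  [on edge]
    (1,4)@(3, 9): e=[15,67,16] → #
    (2,4)@(5, 9): e=[-3,65,36] → ·
    (0,5)@(1, 11): e=[49,49,0] → #  [on edge]
    (2,5)@(5, 11): e=[13,45,40] → #
    (3,5)@(7, 11): e=[-5,43,60] → ·
    (0,6)@(1, 13): e=[65,29,4] → #
    (3,6)@(7, 13): e=[11,23,64] → #
    (4,6)@(9, 13): e=[-7,21,84] → ·
    (0,7)@(1, 15): e=[81,9,8] → #
    (4,7)@(9, 15): e=[9,1,88] → #
    (5,7)@(11, 15): e=[-9,-1,108] → ·
  covered (13 px):
    · · · · · · ·
    · · · · · · ·
    · · · · · · ·
    · · · · · · ·
    · # · · · · ·
    # # # · · · ·
    # # # # · · ·
    # # # # # · ·
    · · · · · · ·
T1:
  2·area = 132  (B↔C swapped to make it positive)
  edge (2, 12)→(8, 0): d=(6,-12) top-left  bias=+0
  edge (8, 0)→(14, 10): d=(6,10) right/bottom  bias=-1
  edge (14, 10)→(2, 12): d=(-12,2) right/bottom  bias=-1
    (3,1)@(7, 3): e=[6,28,98] → #
    (4,1)@(9, 3): e=[30,8,94] → #
    (5,1)@(11, 3): e=[54,-12,90] → ·
    (3,2)@(7, 5): e=[18,40,74] → #
    (5,2)@(11, 5): e=[66,0,66] → ·  [on edge]
    (2,3)@(5, 7): e=[6,72,54] → #
    (5,3)@(11, 7): e=[78,12,42] → #
    (6,3)@(13, 7): e=[102,-8,38] → ·
    (2,4)@(5, 9): e=[18,84,30] → #
    (6,4)@(13, 9): e=[114,4,14] → #
    (1,5)@(3, 11): e=[6,116,10] → #
    (4,5)@(9, 11): e=[78,56,-2] → ·
  covered (16 px):
    · · · · · · ·
    · · · # # · ·
    · · · # # · ·
    · · # # # # ·
    · · # # # # #
    · # # # · · ·
    · · · · · · ·
    · · · · · · ·
    · · · · · · ·

Z-buffer (winner per pixel, '.' = empty):
  . . . . . . .
  . . . 1 1 . .
  . . . 1 1 . .
  . . 1 1 1 1 .
  . 0 1 1 1 1 1
  0 1 1 1 . . .
  0 0 0 0 . . .
  0 0 0 0 0 . .
  . . . . . . .

Final: -1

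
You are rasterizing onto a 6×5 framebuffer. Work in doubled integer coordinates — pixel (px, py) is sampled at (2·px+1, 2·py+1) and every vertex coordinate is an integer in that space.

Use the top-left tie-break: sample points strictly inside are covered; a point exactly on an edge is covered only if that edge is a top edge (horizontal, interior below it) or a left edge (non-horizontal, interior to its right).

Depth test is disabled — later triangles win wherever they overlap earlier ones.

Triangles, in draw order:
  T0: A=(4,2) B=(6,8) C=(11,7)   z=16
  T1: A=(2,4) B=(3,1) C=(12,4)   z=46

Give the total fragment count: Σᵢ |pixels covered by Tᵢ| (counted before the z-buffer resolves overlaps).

T0:
  2·area = 32  (B↔C swapped to make it positive)
  edge (4, 2)→(11, 7): d=(7,5) right/bottom  bias=-1
  edge (11, 7)→(6, 8): d=(-5,1) right/bottom  bias=-1
  edge (6, 8)→(4, 2): d=(-2,-6) top-left  bias=+0
    (2,1)@(5, 3): e=[2,26,4] → █
    (3,1)@(7, 3): e=[-8,24,16] → ·
    (2,2)@(5, 5): e=[16,16,0] → █  [on edge]
    (3,2)@(7, 5): e=[6,14,12] → █
    (4,2)@(9, 5): e=[-4,12,24] → ·
    (2,3)@(5, 7): e=[30,6,-4] → ·
    (3,3)@(7, 7): e=[20,4,8] → █
    (4,3)@(9, 7): e=[10,2,20] → █
    (5,3)@(11, 7): e=[0,0,32] → ·  [on edge]
    (0,4)@(1, 9): e=[64,0,-32] → ·  [on edge]
    (3,4)@(7, 9): e=[34,-6,4] → ·
    (4,4)@(9, 9): e=[24,-8,16] → ·
  covered (5 px):
    · · · · · ·
    · · █ · · ·
    · · █ █ · ·
    · · · █ █ ·
    · · · · · ·
T1:
  2·area = 30
  edge (2, 4)→(3, 1): d=(1,-3) top-left  bias=+0
  edge (3, 1)→(12, 4): d=(9,3) right/bottom  bias=-1
  edge (12, 4)→(2, 4): d=(-10,0) right/bottom  bias=-1
    (1,0)@(3, 1): e=[0,0,30] → ·  [on edge]
    (1,1)@(3, 3): e=[2,18,10] → █
    (2,1)@(5, 3): e=[8,12,10] → █
    (3,1)@(7, 3): e=[14,6,10] → █
    (4,1)@(9, 3): e=[20,0,10] → ·  [on edge]
    (1,2)@(3, 5): e=[4,36,-10] → ·
    (2,2)@(5, 5): e=[10,30,-10] → ·
    (3,2)@(7, 5): e=[16,24,-10] → ·
    (0,3)@(1, 7): e=[0,60,-30] → ·  [on edge]
  covered (3 px):
    · · · · · ·
    · █ █ █ · ·
    · · · · · ·
    · · · · · ·
    · · · · · ·

Result: 8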